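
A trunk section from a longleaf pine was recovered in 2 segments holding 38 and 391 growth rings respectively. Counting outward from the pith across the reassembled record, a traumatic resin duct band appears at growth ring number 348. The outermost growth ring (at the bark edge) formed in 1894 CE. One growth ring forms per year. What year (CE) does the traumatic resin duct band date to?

Total growth rings = 38 + 391 = 429.
Between growth ring 348 and the bark edge there are 429 − 348 = 81 growth rings.
The growth ring at the bark edge is 1894 CE, so the traumatic resin duct band dates to 1894 − 81 = 1813 CE.

1813 CE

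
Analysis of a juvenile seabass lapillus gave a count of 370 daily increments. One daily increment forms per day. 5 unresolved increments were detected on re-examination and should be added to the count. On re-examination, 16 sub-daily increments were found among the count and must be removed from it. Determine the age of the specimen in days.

Adjusted count: 370 − 16 + 5 = 359 daily increments.
One daily increment per day makes the duration 359 days.

359 days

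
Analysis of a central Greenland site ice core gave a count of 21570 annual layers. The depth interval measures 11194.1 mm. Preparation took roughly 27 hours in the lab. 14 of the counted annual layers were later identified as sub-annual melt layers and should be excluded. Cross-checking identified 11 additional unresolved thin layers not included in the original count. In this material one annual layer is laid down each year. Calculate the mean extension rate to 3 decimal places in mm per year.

Correcting the raw count gives 21570 − 14 + 11 = 21567 true annual layers.
11194.1 mm over 21567 years gives 11194.1 / 21567 ≈ 0.519 mm per year.

0.519 mm per year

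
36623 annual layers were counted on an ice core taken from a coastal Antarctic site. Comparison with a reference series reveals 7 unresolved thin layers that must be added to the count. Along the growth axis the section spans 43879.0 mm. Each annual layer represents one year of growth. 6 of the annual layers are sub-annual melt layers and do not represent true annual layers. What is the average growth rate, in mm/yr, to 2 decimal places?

1.20 mm/yr

True annual layer count = 36623 − 6 + 7 = 36624.
Mean rate = 43879.0 mm / 36624 years ≈ 1.20 mm/yr.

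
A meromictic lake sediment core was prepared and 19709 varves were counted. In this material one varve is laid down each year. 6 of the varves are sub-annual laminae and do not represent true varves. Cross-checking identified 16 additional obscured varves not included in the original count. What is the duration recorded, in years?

After corrections the count is 19709 − 6 + 16 = 19719 varves.
One varve per year makes the duration 19719 years.

19719 years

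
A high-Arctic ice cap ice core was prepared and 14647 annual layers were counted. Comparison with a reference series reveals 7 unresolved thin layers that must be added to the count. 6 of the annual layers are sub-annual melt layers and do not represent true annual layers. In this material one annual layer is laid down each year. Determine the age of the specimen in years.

True annual layer count = 14647 − 6 + 7 = 14648.
At one annual layer per year, that is 14648 years.

14648 years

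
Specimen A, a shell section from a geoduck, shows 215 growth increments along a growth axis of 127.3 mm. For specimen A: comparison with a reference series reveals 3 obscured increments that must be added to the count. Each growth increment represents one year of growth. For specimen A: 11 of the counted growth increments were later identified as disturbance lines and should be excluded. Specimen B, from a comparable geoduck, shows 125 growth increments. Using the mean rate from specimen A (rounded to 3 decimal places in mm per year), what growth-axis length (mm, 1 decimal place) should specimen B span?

76.9 mm

Specimen A: true growth increment count = 215 − 11 + 3 = 207.
A: Mean rate = 127.3 mm / 207 years ≈ 0.615 mm/year.
For B, 0.615 mm/year × 125 years = 76.9 mm.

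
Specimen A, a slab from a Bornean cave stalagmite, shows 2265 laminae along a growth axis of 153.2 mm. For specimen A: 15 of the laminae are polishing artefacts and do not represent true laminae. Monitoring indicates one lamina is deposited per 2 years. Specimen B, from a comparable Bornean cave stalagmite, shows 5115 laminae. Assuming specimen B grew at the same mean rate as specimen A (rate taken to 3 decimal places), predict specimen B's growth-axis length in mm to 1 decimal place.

Specimen A: true lamina count = 2265 − 15 = 2250.
Specimen A: 2250 laminae at 2 years each span 2250 × 2 = 4500 years.
A: 153.2 mm over 4500 years gives 153.2 / 4500 ≈ 0.034 mm/yr.
Specimen B: at 2 years per lamina, 5115 × 2 = 10230 years. For B, 0.034 mm/year × 10230 years = 347.8 mm.

347.8 mm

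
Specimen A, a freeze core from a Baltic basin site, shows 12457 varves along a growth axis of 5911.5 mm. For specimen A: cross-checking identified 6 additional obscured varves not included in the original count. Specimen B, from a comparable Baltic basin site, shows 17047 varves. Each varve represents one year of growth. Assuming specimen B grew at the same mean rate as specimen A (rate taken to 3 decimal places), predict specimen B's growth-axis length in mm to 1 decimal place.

8080.3 mm

Specimen A: correcting the raw count gives 12457 + 6 = 12463 true varves.
A: Extension rate ≈ 5911.5 / 12463 = 0.474 mm/year.
Length of B = 0.474 × 17047 = 8080.3 mm.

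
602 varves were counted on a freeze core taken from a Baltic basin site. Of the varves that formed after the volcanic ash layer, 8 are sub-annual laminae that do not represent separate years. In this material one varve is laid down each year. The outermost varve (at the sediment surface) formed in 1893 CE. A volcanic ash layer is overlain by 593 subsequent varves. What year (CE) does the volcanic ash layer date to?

There are 593 varves younger than the volcanic ash layer.
Excluding 8 false varves: 593 − 8 = 585.
The varve at the sediment surface is 1893 CE, so the volcanic ash layer dates to 1893 − 585 = 1308 CE.

1308 CE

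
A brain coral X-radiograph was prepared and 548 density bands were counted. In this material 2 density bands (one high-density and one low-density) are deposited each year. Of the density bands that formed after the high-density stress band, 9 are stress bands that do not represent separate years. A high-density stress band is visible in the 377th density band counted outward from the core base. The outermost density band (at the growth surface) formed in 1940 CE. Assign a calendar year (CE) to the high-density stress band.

1859 CE

548 − 377 = 171 density bands lie beyond the high-density stress band toward the growth surface.
Removing the 9 false density bands leaves 171 − 9 = 162 true density bands beyond the high-density stress band.
With 2 density bands per year, 162 / 2 = 81 years.
1940 − 81 = 1859 CE.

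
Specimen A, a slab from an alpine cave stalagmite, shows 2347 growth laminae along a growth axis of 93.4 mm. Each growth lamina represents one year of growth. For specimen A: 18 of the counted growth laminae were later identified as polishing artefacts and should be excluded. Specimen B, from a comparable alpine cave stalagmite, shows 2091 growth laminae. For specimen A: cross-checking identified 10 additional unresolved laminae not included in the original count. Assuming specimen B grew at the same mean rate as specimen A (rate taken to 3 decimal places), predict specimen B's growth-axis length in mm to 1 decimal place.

Specimen A: adjusted count: 2347 − 18 + 10 = 2339 growth laminae.
A: 93.4 mm over 2339 years gives 93.4 / 2339 ≈ 0.040 mm/yr.
B's length ≈ 0.040 × 2091 = 83.6 mm.

83.6 mm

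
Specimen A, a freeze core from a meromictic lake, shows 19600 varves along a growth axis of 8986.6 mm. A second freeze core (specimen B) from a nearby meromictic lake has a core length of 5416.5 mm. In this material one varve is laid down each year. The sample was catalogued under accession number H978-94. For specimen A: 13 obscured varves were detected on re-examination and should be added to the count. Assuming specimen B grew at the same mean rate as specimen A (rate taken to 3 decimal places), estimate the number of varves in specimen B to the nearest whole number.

11826 varves

Specimen A: true varve count = 19600 + 13 = 19613.
A: 8986.6 mm over 19613 years gives 8986.6 / 19613 ≈ 0.458 mm per year.
For B, 5416.5 / 0.458 = 11826.42 years ≈ 11826 varves.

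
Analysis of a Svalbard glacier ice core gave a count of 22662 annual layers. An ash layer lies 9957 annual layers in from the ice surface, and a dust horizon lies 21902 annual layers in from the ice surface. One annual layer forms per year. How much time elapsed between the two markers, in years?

The two markers are separated by 21902 − 9957 = 11945 annual layers.
That is 11945 years at one annual layer per year.

11945 yr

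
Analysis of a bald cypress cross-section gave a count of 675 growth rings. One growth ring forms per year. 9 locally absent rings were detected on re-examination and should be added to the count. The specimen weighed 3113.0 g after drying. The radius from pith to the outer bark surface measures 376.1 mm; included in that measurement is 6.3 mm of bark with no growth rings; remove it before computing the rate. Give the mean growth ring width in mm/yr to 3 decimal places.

Correcting the raw count gives 675 + 9 = 684 true growth rings.
Net length = 376.1 − 6.3 = 369.8 mm.
Extension rate ≈ 369.8 / 684 = 0.541 mm/yr.

0.541 mm/yr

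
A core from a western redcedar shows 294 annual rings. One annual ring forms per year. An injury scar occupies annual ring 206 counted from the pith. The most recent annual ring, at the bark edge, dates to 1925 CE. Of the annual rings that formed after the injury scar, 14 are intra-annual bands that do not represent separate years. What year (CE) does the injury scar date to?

1851 CE

Between annual ring 206 and the bark edge there are 294 − 206 = 88 annual rings.
Removing the 14 false annual rings leaves 88 − 14 = 74 true annual rings beyond the injury scar.
1925 − 74 = 1851 CE.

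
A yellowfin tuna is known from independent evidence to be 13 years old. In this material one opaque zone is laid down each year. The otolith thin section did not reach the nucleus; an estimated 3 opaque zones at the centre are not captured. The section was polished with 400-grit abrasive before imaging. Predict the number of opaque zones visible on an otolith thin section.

10 opaque zones

At one opaque zone per year, 13 years correspond to 13 opaque zones.
Subtracting the 3 opaque zones not captured gives 13 − 3 = 10 opaque zones in the record.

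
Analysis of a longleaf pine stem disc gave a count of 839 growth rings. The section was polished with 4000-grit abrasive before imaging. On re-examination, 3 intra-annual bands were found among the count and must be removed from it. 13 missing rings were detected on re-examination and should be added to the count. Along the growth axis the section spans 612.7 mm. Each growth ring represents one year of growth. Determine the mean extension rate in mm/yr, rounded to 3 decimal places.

0.722 mm/yr

Adjusted count: 839 − 3 + 13 = 849 growth rings.
612.7 mm over 849 years gives 612.7 / 849 ≈ 0.722 mm/yr.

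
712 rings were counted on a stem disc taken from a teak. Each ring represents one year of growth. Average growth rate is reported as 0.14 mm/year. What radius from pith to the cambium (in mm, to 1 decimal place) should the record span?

99.7 mm

The record spans 712 years at 0.14 mm per year.
712 years at 0.14 mm/year gives 0.14 × 712 = 99.7 mm.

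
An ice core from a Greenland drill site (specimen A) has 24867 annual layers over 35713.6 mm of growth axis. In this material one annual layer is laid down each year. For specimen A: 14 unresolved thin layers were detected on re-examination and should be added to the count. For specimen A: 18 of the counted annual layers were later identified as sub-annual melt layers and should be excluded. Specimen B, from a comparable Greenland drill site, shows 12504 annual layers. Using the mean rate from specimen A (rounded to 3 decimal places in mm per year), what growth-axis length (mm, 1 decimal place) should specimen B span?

Specimen A: after corrections the count is 24867 − 18 + 14 = 24863 annual layers.
A: 35713.6 mm over 24863 years gives 35713.6 / 24863 ≈ 1.436 mm per year.
Length of B = 1.436 × 12504 = 17955.7 mm.

17955.7 mm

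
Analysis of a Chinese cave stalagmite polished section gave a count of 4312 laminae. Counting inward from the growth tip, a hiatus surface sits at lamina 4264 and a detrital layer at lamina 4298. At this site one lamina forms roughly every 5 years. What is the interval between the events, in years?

The two markers are separated by 4298 − 4264 = 34 laminae.
34 laminae at 5 years each span 34 × 5 = 170 years.

170 years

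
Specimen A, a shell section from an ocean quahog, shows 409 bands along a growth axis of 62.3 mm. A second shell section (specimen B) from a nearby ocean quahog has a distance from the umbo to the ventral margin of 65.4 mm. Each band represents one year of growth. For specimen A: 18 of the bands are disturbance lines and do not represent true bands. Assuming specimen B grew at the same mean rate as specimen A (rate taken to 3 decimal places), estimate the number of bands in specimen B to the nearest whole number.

Specimen A: true band count = 409 − 18 = 391.
A: Extension rate ≈ 62.3 / 391 = 0.159 mm/year.
B spans 65.4 / 0.159 = 411.32 years ≈ 411 bands.

411 bands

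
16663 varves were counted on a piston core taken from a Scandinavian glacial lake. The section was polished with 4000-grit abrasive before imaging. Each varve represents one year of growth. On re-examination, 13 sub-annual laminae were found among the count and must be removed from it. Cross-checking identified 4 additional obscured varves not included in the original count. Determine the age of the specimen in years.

16654 yr

True varve count = 16663 − 13 + 4 = 16654.
With a one-to-one varve periodicity this is 16654 years.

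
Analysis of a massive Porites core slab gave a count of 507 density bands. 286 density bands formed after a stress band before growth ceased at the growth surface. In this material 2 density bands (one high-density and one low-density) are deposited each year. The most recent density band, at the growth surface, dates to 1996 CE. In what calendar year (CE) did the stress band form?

There are 286 density bands younger than the stress band.
286 density bands at 2 per year is 286 / 2 = 143 years.
1996 − 143 = 1853 CE.

1853 CE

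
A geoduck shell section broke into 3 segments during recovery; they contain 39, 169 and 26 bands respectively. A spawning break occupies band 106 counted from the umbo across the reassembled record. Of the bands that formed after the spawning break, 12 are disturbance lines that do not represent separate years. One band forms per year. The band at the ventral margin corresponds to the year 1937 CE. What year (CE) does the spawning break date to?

Total bands = 39 + 169 + 26 = 234.
234 − 106 = 128 bands lie beyond the spawning break toward the ventral margin.
Removing the 12 false bands leaves 128 − 12 = 116 true bands beyond the spawning break.
Counting back 116 years from 1937 CE places the spawning break in 1937 − 116 = 1821 CE.

1821 CE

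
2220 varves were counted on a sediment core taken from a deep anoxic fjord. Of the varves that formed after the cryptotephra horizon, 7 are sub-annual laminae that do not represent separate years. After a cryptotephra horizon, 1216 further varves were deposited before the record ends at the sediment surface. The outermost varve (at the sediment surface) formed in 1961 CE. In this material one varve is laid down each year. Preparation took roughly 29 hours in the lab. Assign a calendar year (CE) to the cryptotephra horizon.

752 CE

1216 varves post-date the cryptotephra horizon.
Removing the 7 false varves leaves 1216 − 7 = 1209 true varves beyond the cryptotephra horizon.
1961 − 1209 = 752 CE.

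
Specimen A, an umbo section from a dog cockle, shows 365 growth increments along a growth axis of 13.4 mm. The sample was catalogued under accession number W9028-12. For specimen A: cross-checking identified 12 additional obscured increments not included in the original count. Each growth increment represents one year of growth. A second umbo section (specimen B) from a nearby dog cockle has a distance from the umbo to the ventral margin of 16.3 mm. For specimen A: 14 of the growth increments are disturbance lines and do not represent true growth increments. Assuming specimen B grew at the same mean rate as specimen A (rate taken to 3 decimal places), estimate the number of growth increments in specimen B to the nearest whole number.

441 growth increments

Specimen A: adjusted count: 365 − 14 + 12 = 363 growth increments.
A: Mean rate = 13.4 mm / 363 years ≈ 0.037 mm/year.
For B, 16.3 / 0.037 = 440.54 years ≈ 441 growth increments.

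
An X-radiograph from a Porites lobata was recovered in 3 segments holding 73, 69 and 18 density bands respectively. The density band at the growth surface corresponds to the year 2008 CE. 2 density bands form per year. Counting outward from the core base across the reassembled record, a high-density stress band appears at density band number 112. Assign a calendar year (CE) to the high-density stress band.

1984 CE

Total density bands = 73 + 69 + 18 = 160.
Between density band 112 and the growth surface there are 160 − 112 = 48 density bands.
With 2 density bands per year, 48 / 2 = 24 years.
2008 − 24 = 1984 CE.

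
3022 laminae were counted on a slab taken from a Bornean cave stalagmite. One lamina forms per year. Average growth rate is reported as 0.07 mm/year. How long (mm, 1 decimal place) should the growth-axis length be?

The record spans 3022 years at 0.07 mm per year.
3022 years at 0.07 mm/year gives 0.07 × 3022 = 211.5 mm.

211.5 mm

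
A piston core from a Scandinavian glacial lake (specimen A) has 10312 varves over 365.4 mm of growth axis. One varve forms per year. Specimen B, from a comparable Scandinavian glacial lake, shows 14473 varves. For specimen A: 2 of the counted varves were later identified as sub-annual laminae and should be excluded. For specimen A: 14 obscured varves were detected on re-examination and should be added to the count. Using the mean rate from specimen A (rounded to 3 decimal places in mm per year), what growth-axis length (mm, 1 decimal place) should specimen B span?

Specimen A: after corrections the count is 10312 − 2 + 14 = 10324 varves.
A: Mean rate = 365.4 mm / 10324 years ≈ 0.035 mm/yr.
Length of B = 0.035 × 14473 = 506.6 mm.

506.6 mm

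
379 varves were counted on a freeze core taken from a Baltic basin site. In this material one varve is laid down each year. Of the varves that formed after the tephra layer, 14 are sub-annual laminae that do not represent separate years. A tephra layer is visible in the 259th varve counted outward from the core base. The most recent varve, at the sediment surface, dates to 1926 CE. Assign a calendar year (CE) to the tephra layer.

1820 CE

379 − 259 = 120 varves lie beyond the tephra layer toward the sediment surface.
Removing the 14 false varves leaves 120 − 14 = 106 true varves beyond the tephra layer.
The varve at the sediment surface is 1926 CE, so the tephra layer dates to 1926 − 106 = 1820 CE.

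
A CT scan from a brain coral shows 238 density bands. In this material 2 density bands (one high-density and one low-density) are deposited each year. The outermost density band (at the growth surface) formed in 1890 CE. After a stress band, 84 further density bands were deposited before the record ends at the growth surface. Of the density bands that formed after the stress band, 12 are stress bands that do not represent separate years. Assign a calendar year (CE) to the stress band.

1854 CE

84 density bands post-date the stress band.
Removing the 12 false density bands leaves 84 − 12 = 72 true density bands beyond the stress band.
72 density bands at 2 per year is 72 / 2 = 36 years.
The density band at the growth surface is 1890 CE, so the stress band dates to 1890 − 36 = 1854 CE.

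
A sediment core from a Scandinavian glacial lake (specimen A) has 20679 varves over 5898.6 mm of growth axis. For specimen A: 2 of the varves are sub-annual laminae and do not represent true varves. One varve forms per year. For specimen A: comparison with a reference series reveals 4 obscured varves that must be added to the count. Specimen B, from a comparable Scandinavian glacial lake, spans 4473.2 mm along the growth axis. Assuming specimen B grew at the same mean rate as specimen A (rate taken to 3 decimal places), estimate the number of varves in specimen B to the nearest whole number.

Specimen A: after corrections the count is 20679 − 2 + 4 = 20681 varves.
A: Extension rate ≈ 5898.6 / 20681 = 0.285 mm/yr.
Specimen B: 4473.2 mm / 0.285 mm per year = 15695.44 years ≈ 15695 varves.

15695 varves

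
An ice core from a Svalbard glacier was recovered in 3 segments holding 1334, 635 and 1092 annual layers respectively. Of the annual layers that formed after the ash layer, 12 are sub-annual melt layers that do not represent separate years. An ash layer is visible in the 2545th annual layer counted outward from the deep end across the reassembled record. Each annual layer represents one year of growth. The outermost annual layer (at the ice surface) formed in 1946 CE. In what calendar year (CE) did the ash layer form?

Total annual layers = 1334 + 635 + 1092 = 3061.
Between annual layer 2545 and the ice surface there are 3061 − 2545 = 516 annual layers.
516 − 12 false = 504 true annual layers after the ash layer.
1946 − 504 = 1442 CE.

1442 CE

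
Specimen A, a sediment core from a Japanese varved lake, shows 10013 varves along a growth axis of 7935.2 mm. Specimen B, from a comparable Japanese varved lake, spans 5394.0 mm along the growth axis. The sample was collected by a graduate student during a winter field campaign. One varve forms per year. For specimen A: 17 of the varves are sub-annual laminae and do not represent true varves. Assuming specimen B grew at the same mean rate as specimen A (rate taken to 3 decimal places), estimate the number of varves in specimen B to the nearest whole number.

6793 varves

Specimen A: true varve count = 10013 − 17 = 9996.
A: Extension rate ≈ 7935.2 / 9996 = 0.794 mm per year.
B spans 5394.0 / 0.794 = 6793.45 years ≈ 6793 varves.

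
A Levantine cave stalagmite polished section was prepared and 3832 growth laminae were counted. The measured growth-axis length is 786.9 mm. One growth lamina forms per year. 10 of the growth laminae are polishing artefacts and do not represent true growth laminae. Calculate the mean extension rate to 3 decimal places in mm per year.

Adjusted count: 3832 − 10 = 3822 growth laminae.
Extension rate ≈ 786.9 / 3822 = 0.206 mm per year.

0.206 mm per year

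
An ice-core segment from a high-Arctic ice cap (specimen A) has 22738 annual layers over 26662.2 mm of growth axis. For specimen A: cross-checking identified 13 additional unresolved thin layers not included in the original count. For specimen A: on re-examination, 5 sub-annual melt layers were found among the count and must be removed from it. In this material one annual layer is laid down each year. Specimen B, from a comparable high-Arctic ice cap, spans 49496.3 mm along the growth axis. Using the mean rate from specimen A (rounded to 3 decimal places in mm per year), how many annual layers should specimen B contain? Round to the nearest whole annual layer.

Specimen A: true annual layer count = 22738 − 5 + 13 = 22746.
A: 26662.2 mm over 22746 years gives 26662.2 / 22746 ≈ 1.172 mm per year.
Specimen B: 49496.3 mm / 1.172 mm per year = 42232.34 years ≈ 42232 annual layers.

42232 annual layers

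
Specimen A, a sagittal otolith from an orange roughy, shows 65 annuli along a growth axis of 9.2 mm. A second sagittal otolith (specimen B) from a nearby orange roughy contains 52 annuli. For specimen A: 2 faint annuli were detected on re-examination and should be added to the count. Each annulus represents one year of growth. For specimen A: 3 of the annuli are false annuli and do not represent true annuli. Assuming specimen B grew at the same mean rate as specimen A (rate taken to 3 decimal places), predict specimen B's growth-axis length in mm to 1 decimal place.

Specimen A: adjusted count: 65 − 3 + 2 = 64 annuli.
A: 9.2 mm over 64 years gives 9.2 / 64 ≈ 0.144 mm/year.
Length of B = 0.144 × 52 = 7.5 mm.

7.5 mm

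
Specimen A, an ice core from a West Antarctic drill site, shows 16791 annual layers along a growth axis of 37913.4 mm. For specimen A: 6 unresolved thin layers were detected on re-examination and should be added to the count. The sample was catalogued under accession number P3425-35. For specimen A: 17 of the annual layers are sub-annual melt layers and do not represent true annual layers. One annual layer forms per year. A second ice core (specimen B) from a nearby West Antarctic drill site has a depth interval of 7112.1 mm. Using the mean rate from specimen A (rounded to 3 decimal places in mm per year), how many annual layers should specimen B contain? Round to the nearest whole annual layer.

3148 annual layers

Specimen A: true annual layer count = 16791 − 17 + 6 = 16780.
A: 37913.4 mm over 16780 years gives 37913.4 / 16780 ≈ 2.259 mm per year.
For B, 7112.1 / 2.259 = 3148.34 years ≈ 3148 annual layers.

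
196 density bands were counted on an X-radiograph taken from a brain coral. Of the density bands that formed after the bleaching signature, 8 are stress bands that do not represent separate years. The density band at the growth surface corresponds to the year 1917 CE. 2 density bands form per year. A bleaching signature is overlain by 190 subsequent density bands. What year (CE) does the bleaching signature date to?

1826 CE

190 density bands formed after the bleaching signature.
Excluding 8 false density bands: 190 − 8 = 182.
182 density bands at 2 per year is 182 / 2 = 91 years.
Counting back 91 years from 1917 CE places the bleaching signature in 1917 − 91 = 1826 CE.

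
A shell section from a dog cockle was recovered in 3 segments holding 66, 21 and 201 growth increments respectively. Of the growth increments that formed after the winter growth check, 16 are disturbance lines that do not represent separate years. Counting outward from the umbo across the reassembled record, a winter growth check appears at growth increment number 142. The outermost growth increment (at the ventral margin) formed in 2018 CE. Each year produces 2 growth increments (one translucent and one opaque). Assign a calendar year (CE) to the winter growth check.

1953 CE

Total growth increments = 66 + 21 + 201 = 288.
288 − 142 = 146 growth increments lie beyond the winter growth check toward the ventral margin.
146 − 16 false = 130 true growth increments after the winter growth check.
130 growth increments at 2 per year is 130 / 2 = 65 years.
The growth increment at the ventral margin is 2018 CE, so the winter growth check dates to 2018 − 65 = 1953 CE.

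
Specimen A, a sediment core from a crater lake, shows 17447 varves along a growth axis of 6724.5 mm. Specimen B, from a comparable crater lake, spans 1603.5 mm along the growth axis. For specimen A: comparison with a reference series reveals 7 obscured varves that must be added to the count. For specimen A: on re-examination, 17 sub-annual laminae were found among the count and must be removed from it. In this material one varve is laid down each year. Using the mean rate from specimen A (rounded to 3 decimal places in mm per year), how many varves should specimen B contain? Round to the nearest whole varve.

Specimen A: adjusted count: 17447 − 17 + 7 = 17437 varves.
A: 6724.5 mm over 17437 years gives 6724.5 / 17437 ≈ 0.386 mm/year.
Specimen B: 1603.5 mm / 0.386 mm per year = 4154.15 years ≈ 4154 varves.

4154 varves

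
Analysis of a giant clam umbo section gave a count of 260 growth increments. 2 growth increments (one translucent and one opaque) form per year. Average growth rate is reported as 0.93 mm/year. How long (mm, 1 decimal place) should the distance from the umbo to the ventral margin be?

120.9 mm

With 2 growth increments per year, 260 / 2 = 130 years.
Length ≈ 0.93 × 130 = 120.9 mm.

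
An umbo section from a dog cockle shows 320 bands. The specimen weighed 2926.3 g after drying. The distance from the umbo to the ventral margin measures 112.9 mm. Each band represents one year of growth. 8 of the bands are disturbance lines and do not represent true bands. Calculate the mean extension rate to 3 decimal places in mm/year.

Adjusted count: 320 − 8 = 312 bands.
Mean rate = 112.9 mm / 312 years ≈ 0.362 mm/year.

0.362 mm/year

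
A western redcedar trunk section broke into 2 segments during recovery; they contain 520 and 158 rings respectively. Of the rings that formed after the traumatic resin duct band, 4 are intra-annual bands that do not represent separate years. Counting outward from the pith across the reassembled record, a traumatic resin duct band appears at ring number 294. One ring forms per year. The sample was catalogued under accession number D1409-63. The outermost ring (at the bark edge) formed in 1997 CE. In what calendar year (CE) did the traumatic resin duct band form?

1617 CE

Total rings = 520 + 158 = 678.
The traumatic resin duct band sits at ring 294 from the pith, so 678 − 294 = 384 rings formed after it.
Removing the 4 false rings leaves 384 − 4 = 380 true rings beyond the traumatic resin duct band.
1997 − 380 = 1617 CE.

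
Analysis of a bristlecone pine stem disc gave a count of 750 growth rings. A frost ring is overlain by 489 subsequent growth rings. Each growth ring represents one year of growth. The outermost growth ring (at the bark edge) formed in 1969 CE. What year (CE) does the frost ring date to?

489 growth rings formed after the frost ring.
1969 − 489 = 1480 CE.

1480 CE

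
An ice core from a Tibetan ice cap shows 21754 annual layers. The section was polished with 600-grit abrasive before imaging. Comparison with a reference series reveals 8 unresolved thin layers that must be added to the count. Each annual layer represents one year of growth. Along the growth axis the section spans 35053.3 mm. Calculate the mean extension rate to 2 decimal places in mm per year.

Adjusted count: 21754 + 8 = 21762 annual layers.
Extension rate ≈ 35053.3 / 21762 = 1.61 mm per year.

1.61 mm per year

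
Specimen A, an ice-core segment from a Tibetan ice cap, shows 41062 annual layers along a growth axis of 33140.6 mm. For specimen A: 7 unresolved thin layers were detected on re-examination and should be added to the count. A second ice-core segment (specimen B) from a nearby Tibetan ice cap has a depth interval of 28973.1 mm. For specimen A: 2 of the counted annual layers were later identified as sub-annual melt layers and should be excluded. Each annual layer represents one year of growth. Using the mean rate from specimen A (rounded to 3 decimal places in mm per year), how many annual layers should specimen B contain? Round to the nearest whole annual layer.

35902 annual layers

Specimen A: adjusted count: 41062 − 2 + 7 = 41067 annual layers.
A: 33140.6 mm over 41067 years gives 33140.6 / 41067 ≈ 0.807 mm per year.
Specimen B: 28973.1 mm / 0.807 mm per year = 35902.23 years ≈ 35902 annual layers.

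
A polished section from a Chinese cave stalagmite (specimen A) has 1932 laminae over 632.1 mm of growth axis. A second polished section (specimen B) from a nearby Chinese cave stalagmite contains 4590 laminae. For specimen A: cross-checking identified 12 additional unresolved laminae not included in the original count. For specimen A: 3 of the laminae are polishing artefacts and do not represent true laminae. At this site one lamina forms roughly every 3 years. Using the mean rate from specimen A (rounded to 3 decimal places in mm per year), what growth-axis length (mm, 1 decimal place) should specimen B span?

1500.9 mm

Specimen A: after corrections the count is 1932 − 3 + 12 = 1941 laminae.
Specimen A: multiplying by 3 years per lamina: 1941 × 3 = 5823 years.
A: Mean rate = 632.1 mm / 5823 years ≈ 0.109 mm/year.
Specimen B: at 3 years per lamina, 4590 × 3 = 13770 years. B's length ≈ 0.109 × 13770 = 1500.9 mm.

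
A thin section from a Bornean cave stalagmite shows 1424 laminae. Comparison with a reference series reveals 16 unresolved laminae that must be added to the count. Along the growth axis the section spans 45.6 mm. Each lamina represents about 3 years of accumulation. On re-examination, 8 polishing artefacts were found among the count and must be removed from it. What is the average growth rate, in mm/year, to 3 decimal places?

Correcting the raw count gives 1424 − 8 + 16 = 1432 true laminae.
1432 laminae at 3 years each span 1432 × 3 = 4296 years.
45.6 mm over 4296 years gives 45.6 / 4296 ≈ 0.011 mm/year.

0.011 mm/year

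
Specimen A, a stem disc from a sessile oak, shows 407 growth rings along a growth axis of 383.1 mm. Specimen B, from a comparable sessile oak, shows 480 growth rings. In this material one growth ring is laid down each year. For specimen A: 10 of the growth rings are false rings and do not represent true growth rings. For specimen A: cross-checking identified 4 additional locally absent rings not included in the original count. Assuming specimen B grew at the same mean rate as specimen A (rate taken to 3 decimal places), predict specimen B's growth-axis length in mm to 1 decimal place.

Specimen A: after corrections the count is 407 − 10 + 4 = 401 growth rings.
A: Mean rate = 383.1 mm / 401 years ≈ 0.955 mm/year.
Length of B = 0.955 × 480 = 458.4 mm.

458.4 mm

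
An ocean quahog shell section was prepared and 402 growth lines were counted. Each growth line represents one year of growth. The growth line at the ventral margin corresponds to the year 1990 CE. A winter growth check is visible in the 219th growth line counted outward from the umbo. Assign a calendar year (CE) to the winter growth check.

1807 CE

402 − 219 = 183 growth lines lie beyond the winter growth check toward the ventral margin.
Counting back 183 years from 1990 CE places the winter growth check in 1990 − 183 = 1807 CE.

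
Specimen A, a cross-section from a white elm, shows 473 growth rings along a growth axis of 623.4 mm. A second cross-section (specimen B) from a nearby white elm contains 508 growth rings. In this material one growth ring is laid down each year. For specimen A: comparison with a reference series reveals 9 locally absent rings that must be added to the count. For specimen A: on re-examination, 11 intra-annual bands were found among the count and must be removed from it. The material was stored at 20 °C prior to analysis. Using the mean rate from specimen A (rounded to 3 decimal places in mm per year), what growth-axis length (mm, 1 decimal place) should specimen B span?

Specimen A: after corrections the count is 473 − 11 + 9 = 471 growth rings.
A: Mean rate = 623.4 mm / 471 years ≈ 1.324 mm/year.
For B, 1.324 mm/year × 508 years = 672.6 mm.

672.6 mm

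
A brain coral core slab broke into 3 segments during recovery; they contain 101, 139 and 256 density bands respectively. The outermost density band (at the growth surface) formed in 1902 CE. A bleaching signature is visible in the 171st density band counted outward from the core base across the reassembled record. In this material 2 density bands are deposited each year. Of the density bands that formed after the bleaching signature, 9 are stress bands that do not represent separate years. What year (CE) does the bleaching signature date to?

Total density bands = 101 + 139 + 256 = 496.
Between density band 171 and the growth surface there are 496 − 171 = 325 density bands.
Excluding 9 false density bands: 325 − 9 = 316.
With 2 density bands per year, 316 / 2 = 158 years.
The density band at the growth surface is 1902 CE, so the bleaching signature dates to 1902 − 158 = 1744 CE.

1744 CE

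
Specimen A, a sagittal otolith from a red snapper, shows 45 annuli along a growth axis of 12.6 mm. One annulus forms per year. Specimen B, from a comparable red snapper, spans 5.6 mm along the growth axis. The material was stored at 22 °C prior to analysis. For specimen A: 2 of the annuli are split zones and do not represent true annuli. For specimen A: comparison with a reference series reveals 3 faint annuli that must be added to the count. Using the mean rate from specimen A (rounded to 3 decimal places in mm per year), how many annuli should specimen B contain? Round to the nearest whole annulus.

Specimen A: correcting the raw count gives 45 − 2 + 3 = 46 true annuli.
A: Mean rate = 12.6 mm / 46 years ≈ 0.274 mm/yr.
Specimen B: 5.6 mm / 0.274 mm per year = 20.44 years ≈ 20 annuli.

20 annuli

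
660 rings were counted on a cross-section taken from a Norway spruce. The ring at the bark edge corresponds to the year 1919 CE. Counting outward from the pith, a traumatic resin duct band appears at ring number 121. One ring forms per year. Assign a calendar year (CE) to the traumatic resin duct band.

660 − 121 = 539 rings lie beyond the traumatic resin duct band toward the bark edge.
Counting back 539 years from 1919 CE places the traumatic resin duct band in 1919 − 539 = 1380 CE.

1380 CE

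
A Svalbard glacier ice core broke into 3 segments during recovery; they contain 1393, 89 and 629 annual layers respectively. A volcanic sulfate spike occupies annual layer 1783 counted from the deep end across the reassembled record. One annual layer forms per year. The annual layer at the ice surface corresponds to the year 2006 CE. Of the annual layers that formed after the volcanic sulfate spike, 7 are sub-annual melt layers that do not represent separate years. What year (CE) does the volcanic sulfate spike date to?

1685 CE

Total annual layers = 1393 + 89 + 629 = 2111.
Between annual layer 1783 and the ice surface there are 2111 − 1783 = 328 annual layers.
328 − 7 false = 321 true annual layers after the volcanic sulfate spike.
Counting back 321 years from 2006 CE places the volcanic sulfate spike in 2006 − 321 = 1685 CE.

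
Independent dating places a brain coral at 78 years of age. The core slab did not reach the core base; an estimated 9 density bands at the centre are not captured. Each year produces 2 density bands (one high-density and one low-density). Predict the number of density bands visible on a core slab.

78 years at 2 density bands per year gives 78 × 2 = 156 density bands.
156 − 9 missed = 147 density bands expected in the prepared section.

147 density bands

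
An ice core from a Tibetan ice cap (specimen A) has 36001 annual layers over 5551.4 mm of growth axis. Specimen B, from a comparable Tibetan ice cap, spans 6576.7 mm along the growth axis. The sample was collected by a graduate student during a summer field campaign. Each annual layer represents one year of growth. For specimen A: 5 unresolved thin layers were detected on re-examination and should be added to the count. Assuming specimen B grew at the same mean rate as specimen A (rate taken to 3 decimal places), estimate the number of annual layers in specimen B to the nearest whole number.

Specimen A: adjusted count: 36001 + 5 = 36006 annual layers.
A: Mean rate = 5551.4 mm / 36006 years ≈ 0.154 mm/yr.
For B, 6576.7 / 0.154 = 42705.84 years ≈ 42706 annual layers.

42706 annual layers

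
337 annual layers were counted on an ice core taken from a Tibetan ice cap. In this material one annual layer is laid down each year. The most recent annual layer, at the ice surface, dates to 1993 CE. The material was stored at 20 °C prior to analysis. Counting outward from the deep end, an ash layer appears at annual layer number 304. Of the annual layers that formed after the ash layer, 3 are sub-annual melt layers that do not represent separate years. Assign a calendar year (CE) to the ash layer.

1963 CE

Between annual layer 304 and the ice surface there are 337 − 304 = 33 annual layers.
33 − 3 false = 30 true annual layers after the ash layer.
The annual layer at the ice surface is 1993 CE, so the ash layer dates to 1993 − 30 = 1963 CE.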